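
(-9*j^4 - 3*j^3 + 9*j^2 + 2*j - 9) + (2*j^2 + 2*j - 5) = -9*j^4 - 3*j^3 + 11*j^2 + 4*j - 14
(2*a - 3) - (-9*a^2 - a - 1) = 9*a^2 + 3*a - 2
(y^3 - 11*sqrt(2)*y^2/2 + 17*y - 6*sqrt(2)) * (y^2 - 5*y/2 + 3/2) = y^5 - 11*sqrt(2)*y^4/2 - 5*y^4/2 + 37*y^3/2 + 55*sqrt(2)*y^3/4 - 85*y^2/2 - 57*sqrt(2)*y^2/4 + 15*sqrt(2)*y + 51*y/2 - 9*sqrt(2)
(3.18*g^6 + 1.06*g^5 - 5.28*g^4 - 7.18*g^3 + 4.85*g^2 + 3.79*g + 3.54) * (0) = 0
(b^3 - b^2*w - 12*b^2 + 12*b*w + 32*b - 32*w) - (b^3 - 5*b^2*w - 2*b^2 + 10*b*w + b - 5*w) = 4*b^2*w - 10*b^2 + 2*b*w + 31*b - 27*w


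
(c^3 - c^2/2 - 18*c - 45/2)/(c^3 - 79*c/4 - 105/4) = 2*(c + 3)/(2*c + 7)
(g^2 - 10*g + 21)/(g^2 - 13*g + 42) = (g - 3)/(g - 6)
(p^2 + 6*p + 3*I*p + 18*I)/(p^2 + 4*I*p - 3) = (p + 6)/(p + I)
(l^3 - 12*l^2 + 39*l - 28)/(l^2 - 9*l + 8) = (l^2 - 11*l + 28)/(l - 8)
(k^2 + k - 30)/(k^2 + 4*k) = (k^2 + k - 30)/(k*(k + 4))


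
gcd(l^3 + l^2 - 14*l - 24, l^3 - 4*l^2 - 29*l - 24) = l + 3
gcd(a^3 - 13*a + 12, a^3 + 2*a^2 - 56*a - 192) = a + 4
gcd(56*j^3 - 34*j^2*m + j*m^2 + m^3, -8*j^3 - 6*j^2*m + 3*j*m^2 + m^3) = 2*j - m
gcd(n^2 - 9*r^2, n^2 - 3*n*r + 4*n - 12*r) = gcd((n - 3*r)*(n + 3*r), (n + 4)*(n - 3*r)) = -n + 3*r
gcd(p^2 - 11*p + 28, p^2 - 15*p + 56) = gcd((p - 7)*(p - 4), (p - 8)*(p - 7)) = p - 7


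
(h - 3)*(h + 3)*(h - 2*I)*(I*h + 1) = I*h^4 + 3*h^3 - 11*I*h^2 - 27*h + 18*I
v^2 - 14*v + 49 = (v - 7)^2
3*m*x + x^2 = x*(3*m + x)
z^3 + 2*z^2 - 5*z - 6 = (z - 2)*(z + 1)*(z + 3)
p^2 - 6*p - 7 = (p - 7)*(p + 1)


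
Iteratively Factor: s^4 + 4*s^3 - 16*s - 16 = (s + 2)*(s^3 + 2*s^2 - 4*s - 8) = (s - 2)*(s + 2)*(s^2 + 4*s + 4) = (s - 2)*(s + 2)^2*(s + 2)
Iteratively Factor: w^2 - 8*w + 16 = (w - 4)*(w - 4)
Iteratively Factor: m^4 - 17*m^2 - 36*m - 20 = (m + 2)*(m^3 - 2*m^2 - 13*m - 10) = (m + 2)^2*(m^2 - 4*m - 5) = (m - 5)*(m + 2)^2*(m + 1)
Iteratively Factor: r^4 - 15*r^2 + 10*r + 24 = (r + 1)*(r^3 - r^2 - 14*r + 24) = (r + 1)*(r + 4)*(r^2 - 5*r + 6) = (r - 3)*(r + 1)*(r + 4)*(r - 2)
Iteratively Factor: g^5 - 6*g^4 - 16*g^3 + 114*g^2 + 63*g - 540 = (g - 3)*(g^4 - 3*g^3 - 25*g^2 + 39*g + 180) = (g - 5)*(g - 3)*(g^3 + 2*g^2 - 15*g - 36) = (g - 5)*(g - 4)*(g - 3)*(g^2 + 6*g + 9) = (g - 5)*(g - 4)*(g - 3)*(g + 3)*(g + 3)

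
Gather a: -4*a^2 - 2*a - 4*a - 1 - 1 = -4*a^2 - 6*a - 2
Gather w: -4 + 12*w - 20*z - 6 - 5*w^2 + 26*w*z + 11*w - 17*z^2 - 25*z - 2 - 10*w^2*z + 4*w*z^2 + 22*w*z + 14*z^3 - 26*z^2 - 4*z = w^2*(-10*z - 5) + w*(4*z^2 + 48*z + 23) + 14*z^3 - 43*z^2 - 49*z - 12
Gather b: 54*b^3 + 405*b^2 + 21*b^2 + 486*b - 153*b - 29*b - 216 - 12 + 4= 54*b^3 + 426*b^2 + 304*b - 224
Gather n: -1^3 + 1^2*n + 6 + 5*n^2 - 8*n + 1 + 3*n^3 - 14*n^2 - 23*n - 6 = 3*n^3 - 9*n^2 - 30*n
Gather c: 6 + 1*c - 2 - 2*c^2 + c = -2*c^2 + 2*c + 4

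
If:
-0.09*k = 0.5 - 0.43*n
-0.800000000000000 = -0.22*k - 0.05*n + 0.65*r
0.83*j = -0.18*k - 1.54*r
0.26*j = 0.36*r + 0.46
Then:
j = 0.88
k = 1.41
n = 1.46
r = -0.64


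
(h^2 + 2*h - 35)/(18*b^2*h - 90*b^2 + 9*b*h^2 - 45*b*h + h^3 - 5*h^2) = (h + 7)/(18*b^2 + 9*b*h + h^2)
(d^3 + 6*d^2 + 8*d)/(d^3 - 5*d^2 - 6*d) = (d^2 + 6*d + 8)/(d^2 - 5*d - 6)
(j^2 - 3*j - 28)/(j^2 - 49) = (j + 4)/(j + 7)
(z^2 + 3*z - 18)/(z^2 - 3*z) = (z + 6)/z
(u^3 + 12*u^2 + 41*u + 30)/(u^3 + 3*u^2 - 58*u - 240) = (u + 1)/(u - 8)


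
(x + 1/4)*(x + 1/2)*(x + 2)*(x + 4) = x^4 + 27*x^3/4 + 101*x^2/8 + 27*x/4 + 1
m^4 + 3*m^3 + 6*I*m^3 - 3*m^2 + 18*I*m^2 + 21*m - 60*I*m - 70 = (m - 2)*(m + 5)*(m - I)*(m + 7*I)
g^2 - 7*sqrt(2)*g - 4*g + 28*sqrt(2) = (g - 4)*(g - 7*sqrt(2))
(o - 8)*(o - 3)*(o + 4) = o^3 - 7*o^2 - 20*o + 96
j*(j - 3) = j^2 - 3*j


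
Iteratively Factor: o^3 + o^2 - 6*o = (o + 3)*(o^2 - 2*o) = o*(o + 3)*(o - 2)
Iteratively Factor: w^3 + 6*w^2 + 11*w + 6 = (w + 1)*(w^2 + 5*w + 6) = (w + 1)*(w + 2)*(w + 3)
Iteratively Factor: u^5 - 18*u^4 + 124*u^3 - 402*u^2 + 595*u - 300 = (u - 5)*(u^4 - 13*u^3 + 59*u^2 - 107*u + 60) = (u - 5)*(u - 4)*(u^3 - 9*u^2 + 23*u - 15) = (u - 5)*(u - 4)*(u - 1)*(u^2 - 8*u + 15) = (u - 5)*(u - 4)*(u - 3)*(u - 1)*(u - 5)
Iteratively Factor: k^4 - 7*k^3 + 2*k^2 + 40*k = (k - 5)*(k^3 - 2*k^2 - 8*k) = k*(k - 5)*(k^2 - 2*k - 8) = k*(k - 5)*(k + 2)*(k - 4)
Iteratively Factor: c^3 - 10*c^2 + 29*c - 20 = (c - 4)*(c^2 - 6*c + 5) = (c - 4)*(c - 1)*(c - 5)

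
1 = 1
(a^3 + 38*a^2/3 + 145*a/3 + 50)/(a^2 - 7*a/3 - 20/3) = (a^2 + 11*a + 30)/(a - 4)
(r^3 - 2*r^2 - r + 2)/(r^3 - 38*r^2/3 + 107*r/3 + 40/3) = 3*(r^3 - 2*r^2 - r + 2)/(3*r^3 - 38*r^2 + 107*r + 40)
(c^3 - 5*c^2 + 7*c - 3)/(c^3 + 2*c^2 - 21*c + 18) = (c - 1)/(c + 6)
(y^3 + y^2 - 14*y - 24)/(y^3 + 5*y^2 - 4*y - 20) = (y^2 - y - 12)/(y^2 + 3*y - 10)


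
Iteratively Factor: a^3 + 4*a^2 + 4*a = (a + 2)*(a^2 + 2*a) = a*(a + 2)*(a + 2)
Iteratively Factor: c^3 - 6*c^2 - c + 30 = (c - 5)*(c^2 - c - 6) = (c - 5)*(c - 3)*(c + 2)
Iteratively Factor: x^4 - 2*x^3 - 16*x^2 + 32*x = (x + 4)*(x^3 - 6*x^2 + 8*x) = (x - 4)*(x + 4)*(x^2 - 2*x) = x*(x - 4)*(x + 4)*(x - 2)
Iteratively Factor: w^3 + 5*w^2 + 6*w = (w)*(w^2 + 5*w + 6) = w*(w + 2)*(w + 3)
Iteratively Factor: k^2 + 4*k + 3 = (k + 1)*(k + 3)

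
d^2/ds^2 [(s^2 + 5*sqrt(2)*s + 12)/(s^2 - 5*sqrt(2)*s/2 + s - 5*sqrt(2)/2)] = 4*(-2*s^3 + 15*sqrt(2)*s^3 + 15*sqrt(2)*s^2 + 72*s^2 - 180*sqrt(2)*s + 222*s - 185*sqrt(2) + 399)/(4*s^6 - 30*sqrt(2)*s^5 + 12*s^5 - 90*sqrt(2)*s^4 + 162*s^4 - 215*sqrt(2)*s^3 + 454*s^3 - 405*sqrt(2)*s^2 + 450*s^2 - 375*sqrt(2)*s + 150*s - 125*sqrt(2))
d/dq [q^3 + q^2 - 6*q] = 3*q^2 + 2*q - 6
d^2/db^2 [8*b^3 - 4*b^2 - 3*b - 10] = 48*b - 8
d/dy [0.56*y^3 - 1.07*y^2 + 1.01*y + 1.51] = 1.68*y^2 - 2.14*y + 1.01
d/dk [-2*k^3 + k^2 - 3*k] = -6*k^2 + 2*k - 3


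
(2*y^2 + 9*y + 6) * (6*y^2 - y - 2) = 12*y^4 + 52*y^3 + 23*y^2 - 24*y - 12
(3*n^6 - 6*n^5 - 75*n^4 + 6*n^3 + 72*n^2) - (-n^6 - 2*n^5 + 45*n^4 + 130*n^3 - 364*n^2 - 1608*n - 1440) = 4*n^6 - 4*n^5 - 120*n^4 - 124*n^3 + 436*n^2 + 1608*n + 1440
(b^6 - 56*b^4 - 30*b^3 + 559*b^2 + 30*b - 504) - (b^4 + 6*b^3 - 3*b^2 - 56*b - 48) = b^6 - 57*b^4 - 36*b^3 + 562*b^2 + 86*b - 456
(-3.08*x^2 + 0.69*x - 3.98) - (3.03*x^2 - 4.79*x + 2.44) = -6.11*x^2 + 5.48*x - 6.42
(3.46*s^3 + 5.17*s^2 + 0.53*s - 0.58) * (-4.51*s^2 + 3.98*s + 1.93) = -15.6046*s^5 - 9.5459*s^4 + 24.8641*s^3 + 14.7033*s^2 - 1.2855*s - 1.1194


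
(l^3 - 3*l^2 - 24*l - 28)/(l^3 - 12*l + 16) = (l^3 - 3*l^2 - 24*l - 28)/(l^3 - 12*l + 16)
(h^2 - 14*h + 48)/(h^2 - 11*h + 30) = (h - 8)/(h - 5)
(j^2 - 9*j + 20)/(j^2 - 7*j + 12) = (j - 5)/(j - 3)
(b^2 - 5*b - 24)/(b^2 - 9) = (b - 8)/(b - 3)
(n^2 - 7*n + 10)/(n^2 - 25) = (n - 2)/(n + 5)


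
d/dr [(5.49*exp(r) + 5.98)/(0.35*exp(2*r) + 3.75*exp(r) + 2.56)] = (-(0.7*exp(r) + 3.75)*(5.49*exp(r) + 5.98) + 1.9215*exp(2*r) + 20.5875*exp(r) + 14.0544)*exp(r)/(0.35*exp(2*r) + 3.75*exp(r) + 2.56)^2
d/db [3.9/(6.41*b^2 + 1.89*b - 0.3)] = (-49.998*b - 7.371)/(6.41*b^2 + 1.89*b - 0.3)^2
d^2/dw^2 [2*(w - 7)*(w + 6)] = 4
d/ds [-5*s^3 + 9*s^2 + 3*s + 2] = -15*s^2 + 18*s + 3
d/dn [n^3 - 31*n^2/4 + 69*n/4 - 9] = 3*n^2 - 31*n/2 + 69/4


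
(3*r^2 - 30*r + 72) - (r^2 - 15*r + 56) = 2*r^2 - 15*r + 16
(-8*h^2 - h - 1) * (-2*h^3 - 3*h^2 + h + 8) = 16*h^5 + 26*h^4 - 3*h^3 - 62*h^2 - 9*h - 8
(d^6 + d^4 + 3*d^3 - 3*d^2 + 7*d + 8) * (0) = 0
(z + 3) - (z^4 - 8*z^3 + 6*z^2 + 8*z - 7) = -z^4 + 8*z^3 - 6*z^2 - 7*z + 10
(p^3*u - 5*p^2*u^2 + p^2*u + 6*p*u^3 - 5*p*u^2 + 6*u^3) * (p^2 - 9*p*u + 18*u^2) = p^5*u - 14*p^4*u^2 + p^4*u + 69*p^3*u^3 - 14*p^3*u^2 - 144*p^2*u^4 + 69*p^2*u^3 + 108*p*u^5 - 144*p*u^4 + 108*u^5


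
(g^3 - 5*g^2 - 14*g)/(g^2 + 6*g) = (g^2 - 5*g - 14)/(g + 6)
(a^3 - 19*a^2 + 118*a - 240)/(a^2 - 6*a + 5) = (a^2 - 14*a + 48)/(a - 1)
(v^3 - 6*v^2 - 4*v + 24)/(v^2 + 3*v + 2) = (v^2 - 8*v + 12)/(v + 1)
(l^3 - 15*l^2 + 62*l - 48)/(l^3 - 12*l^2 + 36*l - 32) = (l^2 - 7*l + 6)/(l^2 - 4*l + 4)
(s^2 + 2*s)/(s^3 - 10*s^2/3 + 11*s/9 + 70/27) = 27*s*(s + 2)/(27*s^3 - 90*s^2 + 33*s + 70)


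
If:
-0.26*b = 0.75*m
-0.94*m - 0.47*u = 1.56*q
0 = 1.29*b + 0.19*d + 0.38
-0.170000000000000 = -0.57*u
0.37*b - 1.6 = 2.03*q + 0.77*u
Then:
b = -30.48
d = 204.94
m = 10.57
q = -6.46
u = 0.30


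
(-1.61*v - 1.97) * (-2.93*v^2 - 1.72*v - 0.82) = 4.7173*v^3 + 8.5413*v^2 + 4.7086*v + 1.6154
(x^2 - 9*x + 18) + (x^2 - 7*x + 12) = 2*x^2 - 16*x + 30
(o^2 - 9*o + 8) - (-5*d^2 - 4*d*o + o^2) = 5*d^2 + 4*d*o - 9*o + 8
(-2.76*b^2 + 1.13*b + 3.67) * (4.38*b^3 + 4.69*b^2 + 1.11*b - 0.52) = -12.0888*b^5 - 7.995*b^4 + 18.3107*b^3 + 19.9018*b^2 + 3.4861*b - 1.9084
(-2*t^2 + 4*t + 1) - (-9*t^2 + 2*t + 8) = 7*t^2 + 2*t - 7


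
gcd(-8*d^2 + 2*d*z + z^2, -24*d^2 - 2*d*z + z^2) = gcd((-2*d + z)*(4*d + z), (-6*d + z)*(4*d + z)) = 4*d + z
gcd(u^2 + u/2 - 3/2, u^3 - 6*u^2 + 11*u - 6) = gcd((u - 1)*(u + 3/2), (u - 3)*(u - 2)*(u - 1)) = u - 1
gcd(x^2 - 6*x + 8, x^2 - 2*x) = x - 2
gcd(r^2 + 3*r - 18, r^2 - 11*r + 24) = r - 3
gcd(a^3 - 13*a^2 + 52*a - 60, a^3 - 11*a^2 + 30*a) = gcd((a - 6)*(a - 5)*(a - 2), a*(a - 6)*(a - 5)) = a^2 - 11*a + 30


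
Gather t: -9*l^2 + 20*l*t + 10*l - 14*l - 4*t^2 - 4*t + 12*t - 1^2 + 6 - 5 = -9*l^2 - 4*l - 4*t^2 + t*(20*l + 8)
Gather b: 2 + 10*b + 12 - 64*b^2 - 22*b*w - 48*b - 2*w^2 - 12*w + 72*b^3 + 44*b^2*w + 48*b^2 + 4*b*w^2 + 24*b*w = 72*b^3 + b^2*(44*w - 16) + b*(4*w^2 + 2*w - 38) - 2*w^2 - 12*w + 14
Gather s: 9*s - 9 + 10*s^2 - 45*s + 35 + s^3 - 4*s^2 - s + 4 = s^3 + 6*s^2 - 37*s + 30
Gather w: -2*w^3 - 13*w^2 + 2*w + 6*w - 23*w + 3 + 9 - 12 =-2*w^3 - 13*w^2 - 15*w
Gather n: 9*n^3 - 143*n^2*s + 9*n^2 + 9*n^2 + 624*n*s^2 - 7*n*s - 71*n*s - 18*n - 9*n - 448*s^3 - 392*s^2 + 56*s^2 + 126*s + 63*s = 9*n^3 + n^2*(18 - 143*s) + n*(624*s^2 - 78*s - 27) - 448*s^3 - 336*s^2 + 189*s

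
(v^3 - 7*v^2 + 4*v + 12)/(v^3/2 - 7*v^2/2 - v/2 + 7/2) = 2*(v^2 - 8*v + 12)/(v^2 - 8*v + 7)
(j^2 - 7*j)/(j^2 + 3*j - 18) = j*(j - 7)/(j^2 + 3*j - 18)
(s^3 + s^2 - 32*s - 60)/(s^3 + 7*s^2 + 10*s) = (s - 6)/s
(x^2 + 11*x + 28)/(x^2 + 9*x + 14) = (x + 4)/(x + 2)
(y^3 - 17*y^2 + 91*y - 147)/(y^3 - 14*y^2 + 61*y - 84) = (y - 7)/(y - 4)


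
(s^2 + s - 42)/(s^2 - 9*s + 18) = (s + 7)/(s - 3)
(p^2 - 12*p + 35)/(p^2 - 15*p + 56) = (p - 5)/(p - 8)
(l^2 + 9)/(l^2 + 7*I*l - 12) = (l - 3*I)/(l + 4*I)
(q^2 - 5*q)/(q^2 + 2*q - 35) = q/(q + 7)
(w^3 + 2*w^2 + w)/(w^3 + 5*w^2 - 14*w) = (w^2 + 2*w + 1)/(w^2 + 5*w - 14)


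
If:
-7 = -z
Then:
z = 7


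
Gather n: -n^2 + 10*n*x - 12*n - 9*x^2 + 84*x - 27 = -n^2 + n*(10*x - 12) - 9*x^2 + 84*x - 27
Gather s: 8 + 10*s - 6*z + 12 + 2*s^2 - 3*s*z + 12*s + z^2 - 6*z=2*s^2 + s*(22 - 3*z) + z^2 - 12*z + 20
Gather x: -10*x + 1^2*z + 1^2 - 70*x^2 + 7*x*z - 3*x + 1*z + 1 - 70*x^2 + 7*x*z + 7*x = -140*x^2 + x*(14*z - 6) + 2*z + 2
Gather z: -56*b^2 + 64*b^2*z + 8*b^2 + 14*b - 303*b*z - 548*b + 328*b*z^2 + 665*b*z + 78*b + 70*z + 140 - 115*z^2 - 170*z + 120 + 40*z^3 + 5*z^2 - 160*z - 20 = -48*b^2 - 456*b + 40*z^3 + z^2*(328*b - 110) + z*(64*b^2 + 362*b - 260) + 240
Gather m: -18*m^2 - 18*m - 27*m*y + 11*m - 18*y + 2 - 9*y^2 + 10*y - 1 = -18*m^2 + m*(-27*y - 7) - 9*y^2 - 8*y + 1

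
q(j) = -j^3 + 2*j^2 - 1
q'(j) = -3*j^2 + 4*j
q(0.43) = -0.71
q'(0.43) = 1.17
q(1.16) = 0.13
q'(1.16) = 0.60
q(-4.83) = 158.34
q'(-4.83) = -89.31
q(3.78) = -26.43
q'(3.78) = -27.75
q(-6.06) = 294.99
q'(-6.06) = -134.41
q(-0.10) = -0.98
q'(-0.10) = -0.43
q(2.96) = -9.41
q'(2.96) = -14.44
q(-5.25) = 198.83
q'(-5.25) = -103.69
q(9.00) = -568.00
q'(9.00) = -207.00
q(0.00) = -1.00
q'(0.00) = 0.00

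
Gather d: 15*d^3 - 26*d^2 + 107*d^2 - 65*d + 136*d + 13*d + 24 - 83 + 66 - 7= 15*d^3 + 81*d^2 + 84*d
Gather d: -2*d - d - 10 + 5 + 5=-3*d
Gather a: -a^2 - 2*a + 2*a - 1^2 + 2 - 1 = -a^2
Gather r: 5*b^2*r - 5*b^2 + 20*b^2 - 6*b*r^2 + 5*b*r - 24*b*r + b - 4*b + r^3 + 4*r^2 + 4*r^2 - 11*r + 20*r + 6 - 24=15*b^2 - 3*b + r^3 + r^2*(8 - 6*b) + r*(5*b^2 - 19*b + 9) - 18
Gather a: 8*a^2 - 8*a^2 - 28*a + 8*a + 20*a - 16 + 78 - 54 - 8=0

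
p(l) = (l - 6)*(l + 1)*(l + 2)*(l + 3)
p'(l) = (l - 6)*(l + 1)*(l + 2) + (l - 6)*(l + 1)*(l + 3) + (l - 6)*(l + 2)*(l + 3) + (l + 1)*(l + 2)*(l + 3) = 4*l^3 - 50*l - 60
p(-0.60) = -8.87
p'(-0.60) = -30.86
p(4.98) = -339.75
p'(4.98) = 185.02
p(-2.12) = -0.96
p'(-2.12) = 7.89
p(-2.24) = -1.86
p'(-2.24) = 7.04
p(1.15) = -136.31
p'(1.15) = -111.42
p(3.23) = -381.78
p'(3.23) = -86.71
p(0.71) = -90.95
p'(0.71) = -94.07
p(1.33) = -156.89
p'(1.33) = -117.09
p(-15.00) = 45864.00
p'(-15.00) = -12810.00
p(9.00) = 3960.00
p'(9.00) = 2406.00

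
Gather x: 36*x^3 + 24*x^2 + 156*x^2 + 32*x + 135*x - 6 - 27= 36*x^3 + 180*x^2 + 167*x - 33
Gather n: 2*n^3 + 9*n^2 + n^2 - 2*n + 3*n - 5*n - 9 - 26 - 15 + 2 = 2*n^3 + 10*n^2 - 4*n - 48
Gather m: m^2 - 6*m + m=m^2 - 5*m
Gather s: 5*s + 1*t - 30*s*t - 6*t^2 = s*(5 - 30*t) - 6*t^2 + t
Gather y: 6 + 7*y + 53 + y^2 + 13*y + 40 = y^2 + 20*y + 99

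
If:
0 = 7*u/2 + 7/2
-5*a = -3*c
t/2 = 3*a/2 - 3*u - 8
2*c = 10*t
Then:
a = 15/4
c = 25/4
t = 5/4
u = -1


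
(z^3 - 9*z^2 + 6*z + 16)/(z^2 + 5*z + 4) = (z^2 - 10*z + 16)/(z + 4)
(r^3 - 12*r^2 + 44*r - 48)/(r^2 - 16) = (r^2 - 8*r + 12)/(r + 4)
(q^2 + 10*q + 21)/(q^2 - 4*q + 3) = (q^2 + 10*q + 21)/(q^2 - 4*q + 3)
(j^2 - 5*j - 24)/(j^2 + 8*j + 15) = (j - 8)/(j + 5)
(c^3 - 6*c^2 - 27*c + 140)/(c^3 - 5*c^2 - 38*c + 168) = (c + 5)/(c + 6)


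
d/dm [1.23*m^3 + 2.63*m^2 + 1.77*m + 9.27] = 3.69*m^2 + 5.26*m + 1.77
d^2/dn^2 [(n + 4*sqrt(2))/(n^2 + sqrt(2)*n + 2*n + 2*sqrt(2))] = 2*((n + 4*sqrt(2))*(2*n + sqrt(2) + 2)^2 - (3*n + 2 + 5*sqrt(2))*(n^2 + sqrt(2)*n + 2*n + 2*sqrt(2)))/(n^2 + sqrt(2)*n + 2*n + 2*sqrt(2))^3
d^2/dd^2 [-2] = 0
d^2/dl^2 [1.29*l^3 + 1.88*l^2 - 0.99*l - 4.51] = 7.74*l + 3.76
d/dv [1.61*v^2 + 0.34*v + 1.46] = 3.22*v + 0.34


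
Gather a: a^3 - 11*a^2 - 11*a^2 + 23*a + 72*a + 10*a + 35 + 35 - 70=a^3 - 22*a^2 + 105*a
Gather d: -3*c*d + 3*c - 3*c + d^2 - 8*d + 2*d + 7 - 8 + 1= d^2 + d*(-3*c - 6)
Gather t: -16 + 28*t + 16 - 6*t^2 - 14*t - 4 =-6*t^2 + 14*t - 4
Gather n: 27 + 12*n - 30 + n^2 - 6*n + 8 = n^2 + 6*n + 5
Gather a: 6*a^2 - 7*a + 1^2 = 6*a^2 - 7*a + 1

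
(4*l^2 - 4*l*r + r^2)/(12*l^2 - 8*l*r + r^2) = (-2*l + r)/(-6*l + r)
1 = 1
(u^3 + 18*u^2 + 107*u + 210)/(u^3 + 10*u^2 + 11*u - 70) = (u + 6)/(u - 2)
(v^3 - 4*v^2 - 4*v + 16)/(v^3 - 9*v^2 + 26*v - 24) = (v + 2)/(v - 3)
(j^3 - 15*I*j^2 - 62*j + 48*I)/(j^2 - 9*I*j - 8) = j - 6*I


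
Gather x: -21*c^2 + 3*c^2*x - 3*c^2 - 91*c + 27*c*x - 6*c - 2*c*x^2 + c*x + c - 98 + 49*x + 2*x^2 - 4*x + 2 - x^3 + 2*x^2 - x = -24*c^2 - 96*c - x^3 + x^2*(4 - 2*c) + x*(3*c^2 + 28*c + 44) - 96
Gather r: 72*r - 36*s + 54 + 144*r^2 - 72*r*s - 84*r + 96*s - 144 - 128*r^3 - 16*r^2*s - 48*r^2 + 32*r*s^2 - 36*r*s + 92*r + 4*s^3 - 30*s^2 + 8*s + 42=-128*r^3 + r^2*(96 - 16*s) + r*(32*s^2 - 108*s + 80) + 4*s^3 - 30*s^2 + 68*s - 48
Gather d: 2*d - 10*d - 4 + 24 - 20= -8*d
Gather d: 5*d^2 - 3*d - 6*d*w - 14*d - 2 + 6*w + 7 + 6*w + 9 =5*d^2 + d*(-6*w - 17) + 12*w + 14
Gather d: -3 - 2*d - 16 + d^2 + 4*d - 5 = d^2 + 2*d - 24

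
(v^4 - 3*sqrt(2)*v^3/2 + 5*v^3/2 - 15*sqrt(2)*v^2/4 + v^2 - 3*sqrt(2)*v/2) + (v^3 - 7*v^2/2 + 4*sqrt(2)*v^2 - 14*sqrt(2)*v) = v^4 - 3*sqrt(2)*v^3/2 + 7*v^3/2 - 5*v^2/2 + sqrt(2)*v^2/4 - 31*sqrt(2)*v/2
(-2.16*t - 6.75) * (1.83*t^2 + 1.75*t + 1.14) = -3.9528*t^3 - 16.1325*t^2 - 14.2749*t - 7.695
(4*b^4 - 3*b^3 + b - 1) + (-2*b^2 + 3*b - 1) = 4*b^4 - 3*b^3 - 2*b^2 + 4*b - 2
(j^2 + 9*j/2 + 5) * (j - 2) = j^3 + 5*j^2/2 - 4*j - 10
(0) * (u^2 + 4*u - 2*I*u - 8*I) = 0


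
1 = 1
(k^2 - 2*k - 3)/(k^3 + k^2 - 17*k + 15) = (k + 1)/(k^2 + 4*k - 5)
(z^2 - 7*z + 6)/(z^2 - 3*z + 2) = (z - 6)/(z - 2)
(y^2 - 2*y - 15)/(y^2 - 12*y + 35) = (y + 3)/(y - 7)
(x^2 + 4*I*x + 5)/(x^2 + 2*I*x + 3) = (x + 5*I)/(x + 3*I)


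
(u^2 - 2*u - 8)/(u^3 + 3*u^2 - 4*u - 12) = (u - 4)/(u^2 + u - 6)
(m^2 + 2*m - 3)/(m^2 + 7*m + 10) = (m^2 + 2*m - 3)/(m^2 + 7*m + 10)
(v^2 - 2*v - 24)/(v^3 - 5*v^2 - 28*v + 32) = (v - 6)/(v^2 - 9*v + 8)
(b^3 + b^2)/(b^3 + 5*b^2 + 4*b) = b/(b + 4)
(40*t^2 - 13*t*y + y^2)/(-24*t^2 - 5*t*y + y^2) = (-5*t + y)/(3*t + y)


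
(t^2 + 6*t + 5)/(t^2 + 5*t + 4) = (t + 5)/(t + 4)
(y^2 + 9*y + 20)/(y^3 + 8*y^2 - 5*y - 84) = (y + 5)/(y^2 + 4*y - 21)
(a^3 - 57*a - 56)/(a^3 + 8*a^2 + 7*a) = (a - 8)/a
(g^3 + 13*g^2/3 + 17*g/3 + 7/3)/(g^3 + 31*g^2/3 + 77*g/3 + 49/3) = (g + 1)/(g + 7)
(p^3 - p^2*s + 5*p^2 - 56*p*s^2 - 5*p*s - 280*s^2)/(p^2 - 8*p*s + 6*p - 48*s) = (p^2 + 7*p*s + 5*p + 35*s)/(p + 6)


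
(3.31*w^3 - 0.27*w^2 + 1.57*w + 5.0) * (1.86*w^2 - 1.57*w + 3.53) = 6.1566*w^5 - 5.6989*w^4 + 15.0284*w^3 + 5.882*w^2 - 2.3079*w + 17.65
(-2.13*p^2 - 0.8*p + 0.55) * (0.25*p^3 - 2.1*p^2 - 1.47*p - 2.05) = -0.5325*p^5 + 4.273*p^4 + 4.9486*p^3 + 4.3875*p^2 + 0.8315*p - 1.1275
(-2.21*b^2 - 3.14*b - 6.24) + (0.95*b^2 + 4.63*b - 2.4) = -1.26*b^2 + 1.49*b - 8.64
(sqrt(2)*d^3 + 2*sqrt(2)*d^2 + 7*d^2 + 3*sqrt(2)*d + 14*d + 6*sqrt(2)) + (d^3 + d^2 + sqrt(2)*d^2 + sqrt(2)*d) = d^3 + sqrt(2)*d^3 + 3*sqrt(2)*d^2 + 8*d^2 + 4*sqrt(2)*d + 14*d + 6*sqrt(2)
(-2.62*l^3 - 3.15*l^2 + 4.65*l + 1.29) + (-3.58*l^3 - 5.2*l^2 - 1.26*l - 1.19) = -6.2*l^3 - 8.35*l^2 + 3.39*l + 0.1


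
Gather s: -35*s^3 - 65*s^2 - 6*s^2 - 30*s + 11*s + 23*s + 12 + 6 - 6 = -35*s^3 - 71*s^2 + 4*s + 12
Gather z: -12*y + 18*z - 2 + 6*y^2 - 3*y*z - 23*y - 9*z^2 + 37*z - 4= 6*y^2 - 35*y - 9*z^2 + z*(55 - 3*y) - 6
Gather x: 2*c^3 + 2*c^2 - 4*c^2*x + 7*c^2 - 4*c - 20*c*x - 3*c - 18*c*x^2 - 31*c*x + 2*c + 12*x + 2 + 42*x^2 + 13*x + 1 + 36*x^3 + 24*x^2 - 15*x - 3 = 2*c^3 + 9*c^2 - 5*c + 36*x^3 + x^2*(66 - 18*c) + x*(-4*c^2 - 51*c + 10)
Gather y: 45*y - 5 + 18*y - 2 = 63*y - 7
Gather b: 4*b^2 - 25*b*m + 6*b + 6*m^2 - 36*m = 4*b^2 + b*(6 - 25*m) + 6*m^2 - 36*m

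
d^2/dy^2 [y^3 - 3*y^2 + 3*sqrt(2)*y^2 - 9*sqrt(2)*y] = 6*y - 6 + 6*sqrt(2)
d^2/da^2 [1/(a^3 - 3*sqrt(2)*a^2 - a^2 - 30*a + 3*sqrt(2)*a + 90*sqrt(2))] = 2*((-3*a + 1 + 3*sqrt(2))*(a^3 - 3*sqrt(2)*a^2 - a^2 - 30*a + 3*sqrt(2)*a + 90*sqrt(2)) + (-3*a^2 + 2*a + 6*sqrt(2)*a - 3*sqrt(2) + 30)^2)/(a^3 - 3*sqrt(2)*a^2 - a^2 - 30*a + 3*sqrt(2)*a + 90*sqrt(2))^3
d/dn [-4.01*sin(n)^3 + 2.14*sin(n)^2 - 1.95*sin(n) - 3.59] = (-12.03*sin(n)^2 + 4.28*sin(n) - 1.95)*cos(n)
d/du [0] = 0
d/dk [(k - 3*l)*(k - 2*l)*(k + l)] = 3*k^2 - 8*k*l + l^2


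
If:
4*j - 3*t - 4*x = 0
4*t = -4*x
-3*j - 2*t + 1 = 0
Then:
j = -1/5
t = 4/5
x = -4/5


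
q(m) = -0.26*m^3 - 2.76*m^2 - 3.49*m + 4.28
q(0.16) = 3.65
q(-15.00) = 313.13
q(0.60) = 1.14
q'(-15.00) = -96.19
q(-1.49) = 4.21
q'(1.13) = -10.72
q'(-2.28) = 5.04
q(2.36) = -22.75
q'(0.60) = -7.08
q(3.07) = -39.97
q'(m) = -0.78*m^2 - 5.52*m - 3.49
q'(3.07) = -27.79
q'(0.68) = -7.60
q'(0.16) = -4.39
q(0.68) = 0.55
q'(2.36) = -20.86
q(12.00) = -884.32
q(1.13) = -3.56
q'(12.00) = -182.05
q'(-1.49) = 3.00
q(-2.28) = 0.97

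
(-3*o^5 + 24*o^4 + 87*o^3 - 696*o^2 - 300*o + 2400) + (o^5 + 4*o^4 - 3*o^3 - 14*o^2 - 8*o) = -2*o^5 + 28*o^4 + 84*o^3 - 710*o^2 - 308*o + 2400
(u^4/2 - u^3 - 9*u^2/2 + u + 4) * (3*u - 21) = 3*u^5/2 - 27*u^4/2 + 15*u^3/2 + 195*u^2/2 - 9*u - 84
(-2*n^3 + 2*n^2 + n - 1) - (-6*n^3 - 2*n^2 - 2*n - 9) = 4*n^3 + 4*n^2 + 3*n + 8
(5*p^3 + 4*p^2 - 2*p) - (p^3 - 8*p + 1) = 4*p^3 + 4*p^2 + 6*p - 1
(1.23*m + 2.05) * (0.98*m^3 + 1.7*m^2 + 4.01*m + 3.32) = 1.2054*m^4 + 4.1*m^3 + 8.4173*m^2 + 12.3041*m + 6.806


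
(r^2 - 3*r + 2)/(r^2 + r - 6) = (r - 1)/(r + 3)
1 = 1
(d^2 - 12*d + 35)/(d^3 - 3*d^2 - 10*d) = (d - 7)/(d*(d + 2))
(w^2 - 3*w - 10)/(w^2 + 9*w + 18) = (w^2 - 3*w - 10)/(w^2 + 9*w + 18)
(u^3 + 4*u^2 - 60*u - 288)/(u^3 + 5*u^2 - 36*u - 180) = (u^2 - 2*u - 48)/(u^2 - u - 30)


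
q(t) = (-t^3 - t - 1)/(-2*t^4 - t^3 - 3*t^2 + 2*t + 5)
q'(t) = (-3*t^2 - 1)/(-2*t^4 - t^3 - 3*t^2 + 2*t + 5) + (-t^3 - t - 1)*(8*t^3 + 3*t^2 + 6*t - 2)/(-2*t^4 - t^3 - 3*t^2 + 2*t + 5)^2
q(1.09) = 6.74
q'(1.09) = -238.45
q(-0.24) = -0.17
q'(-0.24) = -0.14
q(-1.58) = -0.32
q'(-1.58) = -0.20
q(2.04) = 0.25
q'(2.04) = -0.19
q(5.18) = 0.09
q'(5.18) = -0.02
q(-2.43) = -0.22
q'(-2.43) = -0.08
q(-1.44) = -0.35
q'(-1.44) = -0.28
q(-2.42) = -0.22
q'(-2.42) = -0.08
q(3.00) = 0.15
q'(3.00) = -0.05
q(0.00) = -0.20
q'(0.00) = -0.12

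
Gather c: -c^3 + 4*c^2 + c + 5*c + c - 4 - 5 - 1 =-c^3 + 4*c^2 + 7*c - 10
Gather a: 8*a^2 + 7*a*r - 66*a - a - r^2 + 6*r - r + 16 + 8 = 8*a^2 + a*(7*r - 67) - r^2 + 5*r + 24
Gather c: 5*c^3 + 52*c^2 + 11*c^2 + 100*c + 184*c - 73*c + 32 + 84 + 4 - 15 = 5*c^3 + 63*c^2 + 211*c + 105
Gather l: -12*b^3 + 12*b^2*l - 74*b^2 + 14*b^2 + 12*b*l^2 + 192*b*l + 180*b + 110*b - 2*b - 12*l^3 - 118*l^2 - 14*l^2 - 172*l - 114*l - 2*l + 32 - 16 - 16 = -12*b^3 - 60*b^2 + 288*b - 12*l^3 + l^2*(12*b - 132) + l*(12*b^2 + 192*b - 288)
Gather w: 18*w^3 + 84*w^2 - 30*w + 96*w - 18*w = 18*w^3 + 84*w^2 + 48*w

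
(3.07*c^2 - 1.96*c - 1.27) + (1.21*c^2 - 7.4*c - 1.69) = 4.28*c^2 - 9.36*c - 2.96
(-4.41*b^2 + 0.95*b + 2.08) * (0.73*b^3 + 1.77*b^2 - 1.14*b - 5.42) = -3.2193*b^5 - 7.1122*b^4 + 8.2273*b^3 + 26.5008*b^2 - 7.5202*b - 11.2736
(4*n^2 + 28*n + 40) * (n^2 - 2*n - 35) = 4*n^4 + 20*n^3 - 156*n^2 - 1060*n - 1400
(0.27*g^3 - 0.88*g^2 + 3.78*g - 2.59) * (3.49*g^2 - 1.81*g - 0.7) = 0.9423*g^5 - 3.5599*g^4 + 14.596*g^3 - 15.2649*g^2 + 2.0419*g + 1.813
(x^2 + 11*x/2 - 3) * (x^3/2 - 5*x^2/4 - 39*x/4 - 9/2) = x^5/2 + 3*x^4/2 - 145*x^3/8 - 435*x^2/8 + 9*x/2 + 27/2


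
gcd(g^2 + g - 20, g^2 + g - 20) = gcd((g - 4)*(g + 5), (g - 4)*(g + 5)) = g^2 + g - 20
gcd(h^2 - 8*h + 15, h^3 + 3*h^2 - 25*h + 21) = h - 3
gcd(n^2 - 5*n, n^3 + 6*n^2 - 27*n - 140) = n - 5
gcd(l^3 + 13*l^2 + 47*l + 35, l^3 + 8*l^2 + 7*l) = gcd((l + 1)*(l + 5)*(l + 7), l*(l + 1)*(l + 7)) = l^2 + 8*l + 7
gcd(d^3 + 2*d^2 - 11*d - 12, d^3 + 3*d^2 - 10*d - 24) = d^2 + d - 12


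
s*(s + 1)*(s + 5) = s^3 + 6*s^2 + 5*s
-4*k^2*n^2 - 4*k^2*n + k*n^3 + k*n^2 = n*(-4*k + n)*(k*n + k)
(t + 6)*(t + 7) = t^2 + 13*t + 42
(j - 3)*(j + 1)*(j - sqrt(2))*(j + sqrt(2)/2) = j^4 - 2*j^3 - sqrt(2)*j^3/2 - 4*j^2 + sqrt(2)*j^2 + 2*j + 3*sqrt(2)*j/2 + 3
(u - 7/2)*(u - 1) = u^2 - 9*u/2 + 7/2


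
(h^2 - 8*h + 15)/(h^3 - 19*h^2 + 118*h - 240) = (h - 3)/(h^2 - 14*h + 48)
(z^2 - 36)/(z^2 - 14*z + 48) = (z + 6)/(z - 8)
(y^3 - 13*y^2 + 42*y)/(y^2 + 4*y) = (y^2 - 13*y + 42)/(y + 4)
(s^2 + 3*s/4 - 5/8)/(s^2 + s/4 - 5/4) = (s - 1/2)/(s - 1)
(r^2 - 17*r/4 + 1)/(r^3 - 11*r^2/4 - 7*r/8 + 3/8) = 2*(r - 4)/(2*r^2 - 5*r - 3)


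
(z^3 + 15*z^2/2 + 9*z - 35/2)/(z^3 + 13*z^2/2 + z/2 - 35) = (z - 1)/(z - 2)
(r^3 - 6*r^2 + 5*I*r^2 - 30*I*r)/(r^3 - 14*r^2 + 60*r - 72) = r*(r + 5*I)/(r^2 - 8*r + 12)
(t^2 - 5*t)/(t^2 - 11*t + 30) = t/(t - 6)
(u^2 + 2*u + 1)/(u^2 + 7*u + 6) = (u + 1)/(u + 6)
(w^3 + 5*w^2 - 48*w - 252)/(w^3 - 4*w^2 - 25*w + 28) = (w^2 + 12*w + 36)/(w^2 + 3*w - 4)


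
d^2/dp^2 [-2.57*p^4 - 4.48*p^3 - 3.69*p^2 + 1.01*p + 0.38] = -30.84*p^2 - 26.88*p - 7.38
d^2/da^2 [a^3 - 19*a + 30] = 6*a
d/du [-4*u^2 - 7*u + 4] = -8*u - 7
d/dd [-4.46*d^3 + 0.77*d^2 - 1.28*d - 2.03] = -13.38*d^2 + 1.54*d - 1.28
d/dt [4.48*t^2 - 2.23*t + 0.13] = 8.96*t - 2.23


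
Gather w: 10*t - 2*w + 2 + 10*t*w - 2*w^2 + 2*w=10*t*w + 10*t - 2*w^2 + 2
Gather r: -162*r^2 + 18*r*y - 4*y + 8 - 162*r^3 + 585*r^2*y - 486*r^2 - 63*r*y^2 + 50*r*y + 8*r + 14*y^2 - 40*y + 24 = -162*r^3 + r^2*(585*y - 648) + r*(-63*y^2 + 68*y + 8) + 14*y^2 - 44*y + 32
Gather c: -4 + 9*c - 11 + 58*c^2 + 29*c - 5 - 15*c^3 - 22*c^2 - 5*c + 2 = -15*c^3 + 36*c^2 + 33*c - 18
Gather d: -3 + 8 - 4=1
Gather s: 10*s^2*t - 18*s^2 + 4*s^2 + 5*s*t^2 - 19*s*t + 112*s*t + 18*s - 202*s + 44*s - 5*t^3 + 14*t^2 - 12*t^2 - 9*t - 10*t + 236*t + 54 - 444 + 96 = s^2*(10*t - 14) + s*(5*t^2 + 93*t - 140) - 5*t^3 + 2*t^2 + 217*t - 294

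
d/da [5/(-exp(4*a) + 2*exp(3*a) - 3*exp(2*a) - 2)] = (20*exp(2*a) - 30*exp(a) + 30)*exp(2*a)/(exp(4*a) - 2*exp(3*a) + 3*exp(2*a) + 2)^2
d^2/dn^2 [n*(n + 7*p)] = 2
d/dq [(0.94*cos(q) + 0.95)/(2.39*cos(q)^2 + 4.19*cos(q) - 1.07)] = (2.2466*cos(q)^2 + 4.541*cos(q) + 4.9863)*sin(q)/(5.7121*cos(q)^4 + 20.0282*cos(q)^3 + 12.4415*cos(q)^2 - 8.9666*cos(q) + 1.1449)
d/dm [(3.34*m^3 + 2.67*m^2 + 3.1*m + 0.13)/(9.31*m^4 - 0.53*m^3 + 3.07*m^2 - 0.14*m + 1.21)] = (-31.0954*m^6 - 49.7154*m^5 - 74.9141*m^4 - 2.4904*m^3 + 2.4401*m^2 + 5.6632*m + 3.7692)/(86.6761*m^8 - 9.8686*m^7 + 57.4443*m^6 - 5.861*m^5 + 32.1035*m^4 - 2.1422*m^3 + 7.449*m^2 - 0.3388*m + 1.4641)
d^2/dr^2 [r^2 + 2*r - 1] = 2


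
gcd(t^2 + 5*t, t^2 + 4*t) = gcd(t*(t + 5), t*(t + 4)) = t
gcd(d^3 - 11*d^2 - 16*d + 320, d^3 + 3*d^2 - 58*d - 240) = d^2 - 3*d - 40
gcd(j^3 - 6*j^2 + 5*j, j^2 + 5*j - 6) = j - 1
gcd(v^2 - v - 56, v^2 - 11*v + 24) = v - 8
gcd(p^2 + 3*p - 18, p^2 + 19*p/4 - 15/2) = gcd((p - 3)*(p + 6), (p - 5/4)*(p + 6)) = p + 6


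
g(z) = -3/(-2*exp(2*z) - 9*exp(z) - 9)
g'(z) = -3*(4*exp(2*z) + 9*exp(z))/(-2*exp(2*z) - 9*exp(z) - 9)^2 = (-12*exp(z) - 27)*exp(z)/(2*exp(2*z) + 9*exp(z) + 9)^2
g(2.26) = 0.01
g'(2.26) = -0.02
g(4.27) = 0.00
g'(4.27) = -0.00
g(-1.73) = 0.28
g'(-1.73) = -0.05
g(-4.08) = 0.33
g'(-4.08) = -0.01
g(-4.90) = 0.33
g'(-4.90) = -0.00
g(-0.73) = 0.22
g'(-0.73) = -0.08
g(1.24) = 0.05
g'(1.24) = -0.06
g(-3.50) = 0.32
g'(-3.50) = -0.01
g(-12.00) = 0.33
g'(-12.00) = 0.00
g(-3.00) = 0.32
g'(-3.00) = -0.02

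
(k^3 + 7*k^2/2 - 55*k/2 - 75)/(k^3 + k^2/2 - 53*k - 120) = (k - 5)/(k - 8)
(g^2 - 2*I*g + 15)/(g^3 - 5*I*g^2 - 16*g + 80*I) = (g + 3*I)/(g^2 - 16)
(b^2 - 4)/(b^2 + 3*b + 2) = (b - 2)/(b + 1)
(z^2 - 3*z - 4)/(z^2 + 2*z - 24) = (z + 1)/(z + 6)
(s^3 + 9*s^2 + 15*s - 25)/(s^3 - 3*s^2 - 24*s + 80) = (s^2 + 4*s - 5)/(s^2 - 8*s + 16)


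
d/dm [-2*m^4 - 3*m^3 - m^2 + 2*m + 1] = -8*m^3 - 9*m^2 - 2*m + 2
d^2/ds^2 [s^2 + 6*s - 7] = 2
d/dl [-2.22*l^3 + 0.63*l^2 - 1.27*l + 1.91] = -6.66*l^2 + 1.26*l - 1.27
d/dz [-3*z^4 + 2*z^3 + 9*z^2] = 6*z*(-2*z^2 + z + 3)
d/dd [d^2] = 2*d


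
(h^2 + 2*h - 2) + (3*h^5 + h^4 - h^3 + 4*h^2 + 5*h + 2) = 3*h^5 + h^4 - h^3 + 5*h^2 + 7*h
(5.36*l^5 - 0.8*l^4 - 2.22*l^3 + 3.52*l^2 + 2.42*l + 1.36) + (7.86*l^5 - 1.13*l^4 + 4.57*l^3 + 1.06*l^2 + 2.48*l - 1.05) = 13.22*l^5 - 1.93*l^4 + 2.35*l^3 + 4.58*l^2 + 4.9*l + 0.31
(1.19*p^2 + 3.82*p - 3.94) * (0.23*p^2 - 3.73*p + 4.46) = 0.2737*p^4 - 3.5601*p^3 - 9.8474*p^2 + 31.7334*p - 17.5724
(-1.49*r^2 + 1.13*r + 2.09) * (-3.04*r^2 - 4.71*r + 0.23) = 4.5296*r^4 + 3.5827*r^3 - 12.0186*r^2 - 9.584*r + 0.4807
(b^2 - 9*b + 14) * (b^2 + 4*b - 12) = b^4 - 5*b^3 - 34*b^2 + 164*b - 168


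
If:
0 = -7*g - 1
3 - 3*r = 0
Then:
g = -1/7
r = 1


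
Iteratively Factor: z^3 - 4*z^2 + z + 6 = (z - 3)*(z^2 - z - 2) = (z - 3)*(z - 2)*(z + 1)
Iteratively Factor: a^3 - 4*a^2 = (a - 4)*(a^2) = a*(a - 4)*(a)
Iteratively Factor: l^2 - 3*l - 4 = (l - 4)*(l + 1)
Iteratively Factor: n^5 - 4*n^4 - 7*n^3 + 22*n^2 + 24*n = (n)*(n^4 - 4*n^3 - 7*n^2 + 22*n + 24) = n*(n - 4)*(n^3 - 7*n - 6) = n*(n - 4)*(n - 3)*(n^2 + 3*n + 2) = n*(n - 4)*(n - 3)*(n + 2)*(n + 1)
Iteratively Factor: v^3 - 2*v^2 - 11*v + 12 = (v - 4)*(v^2 + 2*v - 3) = (v - 4)*(v + 3)*(v - 1)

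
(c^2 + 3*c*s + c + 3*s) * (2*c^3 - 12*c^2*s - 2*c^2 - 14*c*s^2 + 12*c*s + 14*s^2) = 2*c^5 - 6*c^4*s - 50*c^3*s^2 - 2*c^3 - 42*c^2*s^3 + 6*c^2*s + 50*c*s^2 + 42*s^3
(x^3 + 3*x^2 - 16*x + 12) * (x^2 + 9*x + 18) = x^5 + 12*x^4 + 29*x^3 - 78*x^2 - 180*x + 216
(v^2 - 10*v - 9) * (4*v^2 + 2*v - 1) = 4*v^4 - 38*v^3 - 57*v^2 - 8*v + 9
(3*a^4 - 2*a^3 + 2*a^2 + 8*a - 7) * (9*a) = 27*a^5 - 18*a^4 + 18*a^3 + 72*a^2 - 63*a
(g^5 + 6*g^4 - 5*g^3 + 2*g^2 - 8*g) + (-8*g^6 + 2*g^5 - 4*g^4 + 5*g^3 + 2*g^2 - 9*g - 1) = -8*g^6 + 3*g^5 + 2*g^4 + 4*g^2 - 17*g - 1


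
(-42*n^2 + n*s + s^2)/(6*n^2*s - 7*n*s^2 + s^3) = (7*n + s)/(s*(-n + s))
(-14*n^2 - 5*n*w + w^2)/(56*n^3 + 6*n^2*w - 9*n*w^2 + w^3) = 1/(-4*n + w)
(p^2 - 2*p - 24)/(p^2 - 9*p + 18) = (p + 4)/(p - 3)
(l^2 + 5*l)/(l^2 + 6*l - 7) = l*(l + 5)/(l^2 + 6*l - 7)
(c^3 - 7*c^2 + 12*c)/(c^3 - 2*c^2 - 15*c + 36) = c*(c - 4)/(c^2 + c - 12)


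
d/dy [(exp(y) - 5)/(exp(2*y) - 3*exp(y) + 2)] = (-(exp(y) - 5)*(2*exp(y) - 3) + exp(2*y) - 3*exp(y) + 2)*exp(y)/(exp(2*y) - 3*exp(y) + 2)^2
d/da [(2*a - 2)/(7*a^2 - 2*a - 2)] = 2*(-7*a^2 + 14*a - 4)/(49*a^4 - 28*a^3 - 24*a^2 + 8*a + 4)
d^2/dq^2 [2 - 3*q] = 0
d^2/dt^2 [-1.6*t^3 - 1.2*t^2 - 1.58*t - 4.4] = -9.6*t - 2.4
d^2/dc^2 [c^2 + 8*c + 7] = 2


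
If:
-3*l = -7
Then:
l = 7/3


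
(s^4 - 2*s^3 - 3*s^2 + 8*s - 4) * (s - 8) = s^5 - 10*s^4 + 13*s^3 + 32*s^2 - 68*s + 32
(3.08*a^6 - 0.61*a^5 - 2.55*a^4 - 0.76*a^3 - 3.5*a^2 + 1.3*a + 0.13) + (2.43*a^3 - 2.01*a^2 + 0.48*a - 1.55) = 3.08*a^6 - 0.61*a^5 - 2.55*a^4 + 1.67*a^3 - 5.51*a^2 + 1.78*a - 1.42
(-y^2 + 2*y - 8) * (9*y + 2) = -9*y^3 + 16*y^2 - 68*y - 16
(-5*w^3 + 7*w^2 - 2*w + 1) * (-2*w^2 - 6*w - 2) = 10*w^5 + 16*w^4 - 28*w^3 - 4*w^2 - 2*w - 2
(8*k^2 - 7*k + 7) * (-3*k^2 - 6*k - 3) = -24*k^4 - 27*k^3 - 3*k^2 - 21*k - 21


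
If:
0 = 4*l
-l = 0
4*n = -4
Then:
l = 0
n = -1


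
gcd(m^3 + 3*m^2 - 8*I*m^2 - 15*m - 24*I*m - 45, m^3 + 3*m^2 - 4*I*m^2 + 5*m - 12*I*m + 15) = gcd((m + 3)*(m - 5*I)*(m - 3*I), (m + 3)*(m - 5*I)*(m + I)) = m^2 + m*(3 - 5*I) - 15*I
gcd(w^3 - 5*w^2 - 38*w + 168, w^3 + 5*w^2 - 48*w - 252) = w^2 - w - 42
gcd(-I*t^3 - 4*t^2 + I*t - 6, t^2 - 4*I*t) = 1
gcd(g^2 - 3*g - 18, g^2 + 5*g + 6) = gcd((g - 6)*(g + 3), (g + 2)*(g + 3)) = g + 3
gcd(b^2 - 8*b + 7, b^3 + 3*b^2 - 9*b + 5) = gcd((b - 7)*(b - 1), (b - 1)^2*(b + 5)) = b - 1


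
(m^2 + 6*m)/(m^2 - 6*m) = (m + 6)/(m - 6)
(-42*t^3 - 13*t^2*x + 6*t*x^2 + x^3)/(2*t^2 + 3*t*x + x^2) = (-21*t^2 + 4*t*x + x^2)/(t + x)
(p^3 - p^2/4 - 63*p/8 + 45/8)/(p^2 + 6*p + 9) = (8*p^2 - 26*p + 15)/(8*(p + 3))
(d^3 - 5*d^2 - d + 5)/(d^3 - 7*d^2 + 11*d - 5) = (d + 1)/(d - 1)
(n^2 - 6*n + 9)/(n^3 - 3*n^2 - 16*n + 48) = (n - 3)/(n^2 - 16)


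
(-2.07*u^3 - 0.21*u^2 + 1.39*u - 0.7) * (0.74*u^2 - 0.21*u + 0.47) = -1.5318*u^5 + 0.2793*u^4 + 0.0998000000000001*u^3 - 0.9086*u^2 + 0.8003*u - 0.329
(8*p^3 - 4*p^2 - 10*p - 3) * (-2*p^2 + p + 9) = -16*p^5 + 16*p^4 + 88*p^3 - 40*p^2 - 93*p - 27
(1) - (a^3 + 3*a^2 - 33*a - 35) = -a^3 - 3*a^2 + 33*a + 36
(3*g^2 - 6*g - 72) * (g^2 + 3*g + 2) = 3*g^4 + 3*g^3 - 84*g^2 - 228*g - 144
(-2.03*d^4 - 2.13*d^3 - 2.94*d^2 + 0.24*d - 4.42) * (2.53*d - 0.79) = -5.1359*d^5 - 3.7852*d^4 - 5.7555*d^3 + 2.9298*d^2 - 11.3722*d + 3.4918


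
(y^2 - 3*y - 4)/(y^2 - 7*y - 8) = (y - 4)/(y - 8)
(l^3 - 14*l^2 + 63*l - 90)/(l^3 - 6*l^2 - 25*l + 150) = (l - 3)/(l + 5)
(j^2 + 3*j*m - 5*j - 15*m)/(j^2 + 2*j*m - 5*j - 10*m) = (j + 3*m)/(j + 2*m)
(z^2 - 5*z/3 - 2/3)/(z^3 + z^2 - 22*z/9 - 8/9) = 3*(z - 2)/(3*z^2 + 2*z - 8)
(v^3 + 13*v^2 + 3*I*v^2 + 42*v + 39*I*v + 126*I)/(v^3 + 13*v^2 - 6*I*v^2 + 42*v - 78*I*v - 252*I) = (v + 3*I)/(v - 6*I)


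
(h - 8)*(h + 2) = h^2 - 6*h - 16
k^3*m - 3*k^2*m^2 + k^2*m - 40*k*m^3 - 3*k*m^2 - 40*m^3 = (k - 8*m)*(k + 5*m)*(k*m + m)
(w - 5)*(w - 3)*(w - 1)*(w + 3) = w^4 - 6*w^3 - 4*w^2 + 54*w - 45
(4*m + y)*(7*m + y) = 28*m^2 + 11*m*y + y^2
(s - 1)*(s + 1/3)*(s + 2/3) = s^3 - 7*s/9 - 2/9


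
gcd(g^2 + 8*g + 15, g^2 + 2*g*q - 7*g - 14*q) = 1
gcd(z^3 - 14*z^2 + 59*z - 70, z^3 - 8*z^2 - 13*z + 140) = z^2 - 12*z + 35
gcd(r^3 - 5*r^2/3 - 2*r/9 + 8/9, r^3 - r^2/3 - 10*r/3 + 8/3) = r^2 - 7*r/3 + 4/3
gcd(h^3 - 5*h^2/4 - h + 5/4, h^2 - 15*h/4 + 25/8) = h - 5/4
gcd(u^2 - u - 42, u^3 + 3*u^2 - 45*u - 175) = u - 7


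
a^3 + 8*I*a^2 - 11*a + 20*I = (a - I)*(a + 4*I)*(a + 5*I)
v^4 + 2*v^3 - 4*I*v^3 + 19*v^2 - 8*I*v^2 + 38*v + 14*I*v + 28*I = (v + 2)*(v - 7*I)*(v + I)*(v + 2*I)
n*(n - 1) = n^2 - n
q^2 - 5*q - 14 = (q - 7)*(q + 2)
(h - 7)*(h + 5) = h^2 - 2*h - 35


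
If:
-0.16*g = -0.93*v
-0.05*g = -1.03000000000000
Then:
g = 20.60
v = 3.54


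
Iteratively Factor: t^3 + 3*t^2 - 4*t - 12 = (t + 2)*(t^2 + t - 6) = (t - 2)*(t + 2)*(t + 3)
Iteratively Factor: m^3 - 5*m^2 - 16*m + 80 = (m - 5)*(m^2 - 16) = (m - 5)*(m - 4)*(m + 4)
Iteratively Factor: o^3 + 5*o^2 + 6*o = (o + 2)*(o^2 + 3*o) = o*(o + 2)*(o + 3)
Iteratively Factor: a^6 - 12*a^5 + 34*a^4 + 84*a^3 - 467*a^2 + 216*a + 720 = (a - 4)*(a^5 - 8*a^4 + 2*a^3 + 92*a^2 - 99*a - 180) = (a - 4)^2*(a^4 - 4*a^3 - 14*a^2 + 36*a + 45) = (a - 4)^2*(a - 3)*(a^3 - a^2 - 17*a - 15) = (a - 5)*(a - 4)^2*(a - 3)*(a^2 + 4*a + 3) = (a - 5)*(a - 4)^2*(a - 3)*(a + 3)*(a + 1)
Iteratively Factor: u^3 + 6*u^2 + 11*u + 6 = (u + 3)*(u^2 + 3*u + 2) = (u + 1)*(u + 3)*(u + 2)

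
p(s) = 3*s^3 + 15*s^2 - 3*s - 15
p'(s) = 9*s^2 + 30*s - 3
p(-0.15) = -14.22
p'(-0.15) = -7.30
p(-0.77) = -5.17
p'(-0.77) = -20.76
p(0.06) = -15.13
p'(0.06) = -1.17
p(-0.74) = -5.78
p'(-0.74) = -20.27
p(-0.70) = -6.58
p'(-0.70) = -19.59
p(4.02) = 410.24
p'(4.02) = 263.04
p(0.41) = -13.50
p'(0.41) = 10.81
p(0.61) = -10.57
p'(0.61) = 18.65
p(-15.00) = -6720.00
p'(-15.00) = 1572.00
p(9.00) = 3360.00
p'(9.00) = 996.00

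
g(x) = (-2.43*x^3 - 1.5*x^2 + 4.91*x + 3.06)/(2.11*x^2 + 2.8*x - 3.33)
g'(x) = (-4.22*x - 2.8)*(-2.43*x^3 - 1.5*x^2 + 4.91*x + 3.06)/(2.11*x^2 + 2.8*x - 3.33)^2 + (-7.29*x^2 - 3.0*x + 4.91)/(2.11*x^2 + 2.8*x - 3.33)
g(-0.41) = -0.23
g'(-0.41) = -1.25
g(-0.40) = -0.25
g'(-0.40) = -1.27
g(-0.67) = 0.04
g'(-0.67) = -0.86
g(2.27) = -1.58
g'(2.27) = -1.43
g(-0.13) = -0.66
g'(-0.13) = -1.82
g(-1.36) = 0.09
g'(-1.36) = 1.31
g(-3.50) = 5.64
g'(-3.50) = -0.50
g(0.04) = -1.01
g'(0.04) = -2.42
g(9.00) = -9.57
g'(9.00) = -1.15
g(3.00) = -2.55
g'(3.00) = -1.26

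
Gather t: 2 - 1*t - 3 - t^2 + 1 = -t^2 - t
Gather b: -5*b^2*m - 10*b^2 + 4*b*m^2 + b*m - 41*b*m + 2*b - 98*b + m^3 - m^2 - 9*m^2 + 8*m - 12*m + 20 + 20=b^2*(-5*m - 10) + b*(4*m^2 - 40*m - 96) + m^3 - 10*m^2 - 4*m + 40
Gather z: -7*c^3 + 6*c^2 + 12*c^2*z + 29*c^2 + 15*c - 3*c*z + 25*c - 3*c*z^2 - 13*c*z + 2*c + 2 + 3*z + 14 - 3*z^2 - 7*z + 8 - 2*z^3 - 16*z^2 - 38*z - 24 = -7*c^3 + 35*c^2 + 42*c - 2*z^3 + z^2*(-3*c - 19) + z*(12*c^2 - 16*c - 42)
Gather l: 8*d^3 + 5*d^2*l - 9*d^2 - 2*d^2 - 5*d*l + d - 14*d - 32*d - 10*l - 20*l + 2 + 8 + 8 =8*d^3 - 11*d^2 - 45*d + l*(5*d^2 - 5*d - 30) + 18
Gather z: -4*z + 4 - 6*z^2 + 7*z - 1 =-6*z^2 + 3*z + 3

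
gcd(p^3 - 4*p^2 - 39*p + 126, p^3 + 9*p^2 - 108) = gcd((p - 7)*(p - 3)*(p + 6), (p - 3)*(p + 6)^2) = p^2 + 3*p - 18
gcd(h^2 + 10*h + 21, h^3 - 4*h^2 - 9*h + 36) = h + 3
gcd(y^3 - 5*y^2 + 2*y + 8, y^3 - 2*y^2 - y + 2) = y^2 - y - 2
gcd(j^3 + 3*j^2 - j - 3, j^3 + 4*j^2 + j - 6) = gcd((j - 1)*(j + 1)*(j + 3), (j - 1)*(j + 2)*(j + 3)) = j^2 + 2*j - 3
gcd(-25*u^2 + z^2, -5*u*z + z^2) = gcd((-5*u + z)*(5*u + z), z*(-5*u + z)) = -5*u + z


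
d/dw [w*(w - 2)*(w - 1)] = 3*w^2 - 6*w + 2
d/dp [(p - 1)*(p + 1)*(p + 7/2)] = 3*p^2 + 7*p - 1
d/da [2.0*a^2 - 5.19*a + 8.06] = 4.0*a - 5.19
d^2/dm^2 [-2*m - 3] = 0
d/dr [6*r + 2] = 6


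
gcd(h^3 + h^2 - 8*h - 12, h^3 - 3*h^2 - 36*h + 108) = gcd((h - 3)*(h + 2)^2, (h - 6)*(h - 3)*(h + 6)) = h - 3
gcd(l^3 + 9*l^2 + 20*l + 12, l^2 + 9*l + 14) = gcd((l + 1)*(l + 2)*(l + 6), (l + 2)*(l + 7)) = l + 2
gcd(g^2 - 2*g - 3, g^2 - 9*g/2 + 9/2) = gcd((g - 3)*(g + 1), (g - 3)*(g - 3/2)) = g - 3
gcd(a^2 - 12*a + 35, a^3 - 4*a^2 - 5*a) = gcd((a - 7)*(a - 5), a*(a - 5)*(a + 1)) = a - 5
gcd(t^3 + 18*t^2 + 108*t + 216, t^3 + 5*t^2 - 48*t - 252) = t^2 + 12*t + 36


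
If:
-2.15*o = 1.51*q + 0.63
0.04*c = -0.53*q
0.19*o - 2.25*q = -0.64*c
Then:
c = 0.07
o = -0.29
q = -0.01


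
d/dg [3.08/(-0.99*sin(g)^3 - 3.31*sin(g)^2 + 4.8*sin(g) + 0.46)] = (9.1476*sin(g)^2 + 20.3896*sin(g) - 14.784)*cos(g)/(0.99*sin(g)^3 + 3.31*sin(g)^2 - 4.8*sin(g) - 0.46)^2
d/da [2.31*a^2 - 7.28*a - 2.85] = 4.62*a - 7.28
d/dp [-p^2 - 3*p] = -2*p - 3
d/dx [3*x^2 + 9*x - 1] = 6*x + 9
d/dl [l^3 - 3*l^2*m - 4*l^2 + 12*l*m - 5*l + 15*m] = 3*l^2 - 6*l*m - 8*l + 12*m - 5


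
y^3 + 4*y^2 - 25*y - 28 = (y - 4)*(y + 1)*(y + 7)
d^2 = d^2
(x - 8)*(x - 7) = x^2 - 15*x + 56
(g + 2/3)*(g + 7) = g^2 + 23*g/3 + 14/3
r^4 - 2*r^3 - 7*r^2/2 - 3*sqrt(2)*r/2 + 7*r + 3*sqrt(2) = (r - 2)*(r - 3*sqrt(2)/2)*(r + sqrt(2)/2)*(r + sqrt(2))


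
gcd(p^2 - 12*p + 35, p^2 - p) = 1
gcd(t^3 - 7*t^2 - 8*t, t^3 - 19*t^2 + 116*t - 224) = t - 8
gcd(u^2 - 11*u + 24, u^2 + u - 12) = u - 3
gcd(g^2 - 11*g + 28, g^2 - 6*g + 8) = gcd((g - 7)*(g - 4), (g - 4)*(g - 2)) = g - 4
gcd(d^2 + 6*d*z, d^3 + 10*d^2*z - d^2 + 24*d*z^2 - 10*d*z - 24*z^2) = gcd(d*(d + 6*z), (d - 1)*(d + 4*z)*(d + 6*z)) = d + 6*z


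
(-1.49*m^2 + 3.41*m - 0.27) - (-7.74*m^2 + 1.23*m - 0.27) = 6.25*m^2 + 2.18*m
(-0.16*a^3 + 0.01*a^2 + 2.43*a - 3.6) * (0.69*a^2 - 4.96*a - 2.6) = -0.1104*a^5 + 0.8005*a^4 + 2.0431*a^3 - 14.5628*a^2 + 11.538*a + 9.36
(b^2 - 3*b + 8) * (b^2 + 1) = b^4 - 3*b^3 + 9*b^2 - 3*b + 8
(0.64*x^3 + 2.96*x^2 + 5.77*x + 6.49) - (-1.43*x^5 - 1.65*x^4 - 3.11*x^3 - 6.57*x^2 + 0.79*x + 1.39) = 1.43*x^5 + 1.65*x^4 + 3.75*x^3 + 9.53*x^2 + 4.98*x + 5.1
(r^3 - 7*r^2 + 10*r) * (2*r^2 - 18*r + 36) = 2*r^5 - 32*r^4 + 182*r^3 - 432*r^2 + 360*r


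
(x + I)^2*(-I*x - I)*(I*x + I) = x^4 + 2*x^3 + 2*I*x^3 + 4*I*x^2 - 2*x + 2*I*x - 1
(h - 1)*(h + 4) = h^2 + 3*h - 4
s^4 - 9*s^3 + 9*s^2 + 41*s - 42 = (s - 7)*(s - 3)*(s - 1)*(s + 2)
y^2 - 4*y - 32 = (y - 8)*(y + 4)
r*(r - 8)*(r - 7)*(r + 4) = r^4 - 11*r^3 - 4*r^2 + 224*r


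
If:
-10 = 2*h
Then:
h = -5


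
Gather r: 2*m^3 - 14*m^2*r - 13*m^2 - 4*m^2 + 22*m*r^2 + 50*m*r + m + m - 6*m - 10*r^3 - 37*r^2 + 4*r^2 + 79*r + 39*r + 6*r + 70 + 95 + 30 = 2*m^3 - 17*m^2 - 4*m - 10*r^3 + r^2*(22*m - 33) + r*(-14*m^2 + 50*m + 124) + 195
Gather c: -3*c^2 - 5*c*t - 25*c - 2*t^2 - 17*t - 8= -3*c^2 + c*(-5*t - 25) - 2*t^2 - 17*t - 8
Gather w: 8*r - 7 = 8*r - 7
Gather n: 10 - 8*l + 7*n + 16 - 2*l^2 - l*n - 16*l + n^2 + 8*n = -2*l^2 - 24*l + n^2 + n*(15 - l) + 26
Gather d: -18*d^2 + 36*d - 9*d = -18*d^2 + 27*d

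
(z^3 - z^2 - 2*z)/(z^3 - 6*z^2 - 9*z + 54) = z*(z^2 - z - 2)/(z^3 - 6*z^2 - 9*z + 54)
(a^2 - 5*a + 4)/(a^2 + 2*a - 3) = (a - 4)/(a + 3)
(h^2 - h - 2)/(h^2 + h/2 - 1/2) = 2*(h - 2)/(2*h - 1)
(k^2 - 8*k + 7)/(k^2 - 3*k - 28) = (k - 1)/(k + 4)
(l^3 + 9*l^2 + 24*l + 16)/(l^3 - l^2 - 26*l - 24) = (l + 4)/(l - 6)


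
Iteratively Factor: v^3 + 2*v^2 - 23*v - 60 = (v - 5)*(v^2 + 7*v + 12) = (v - 5)*(v + 3)*(v + 4)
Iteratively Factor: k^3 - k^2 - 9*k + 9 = (k - 3)*(k^2 + 2*k - 3) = (k - 3)*(k + 3)*(k - 1)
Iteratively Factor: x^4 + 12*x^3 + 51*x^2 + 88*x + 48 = (x + 4)*(x^3 + 8*x^2 + 19*x + 12) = (x + 3)*(x + 4)*(x^2 + 5*x + 4) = (x + 1)*(x + 3)*(x + 4)*(x + 4)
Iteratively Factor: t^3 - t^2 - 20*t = (t - 5)*(t^2 + 4*t) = t*(t - 5)*(t + 4)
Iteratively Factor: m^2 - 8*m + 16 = (m - 4)*(m - 4)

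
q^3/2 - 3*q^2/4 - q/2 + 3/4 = (q/2 + 1/2)*(q - 3/2)*(q - 1)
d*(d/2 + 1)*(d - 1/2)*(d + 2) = d^4/2 + 7*d^3/4 + d^2 - d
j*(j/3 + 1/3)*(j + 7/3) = j^3/3 + 10*j^2/9 + 7*j/9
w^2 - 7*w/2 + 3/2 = (w - 3)*(w - 1/2)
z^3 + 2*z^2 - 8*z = z*(z - 2)*(z + 4)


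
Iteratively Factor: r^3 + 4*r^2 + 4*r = (r + 2)*(r^2 + 2*r) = (r + 2)^2*(r)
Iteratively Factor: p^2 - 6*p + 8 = (p - 2)*(p - 4)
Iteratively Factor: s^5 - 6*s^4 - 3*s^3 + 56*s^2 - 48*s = (s - 4)*(s^4 - 2*s^3 - 11*s^2 + 12*s) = (s - 4)*(s + 3)*(s^3 - 5*s^2 + 4*s) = (s - 4)*(s - 1)*(s + 3)*(s^2 - 4*s) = (s - 4)^2*(s - 1)*(s + 3)*(s)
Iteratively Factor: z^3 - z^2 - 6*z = (z + 2)*(z^2 - 3*z) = (z - 3)*(z + 2)*(z)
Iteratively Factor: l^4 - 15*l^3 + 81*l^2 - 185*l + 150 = (l - 5)*(l^3 - 10*l^2 + 31*l - 30) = (l - 5)*(l - 3)*(l^2 - 7*l + 10) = (l - 5)*(l - 3)*(l - 2)*(l - 5)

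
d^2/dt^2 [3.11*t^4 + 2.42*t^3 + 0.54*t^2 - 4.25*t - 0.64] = 37.32*t^2 + 14.52*t + 1.08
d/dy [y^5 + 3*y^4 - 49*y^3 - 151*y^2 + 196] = y*(5*y^3 + 12*y^2 - 147*y - 302)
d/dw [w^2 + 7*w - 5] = 2*w + 7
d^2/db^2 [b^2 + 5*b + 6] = 2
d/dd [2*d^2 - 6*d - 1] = 4*d - 6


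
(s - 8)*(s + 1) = s^2 - 7*s - 8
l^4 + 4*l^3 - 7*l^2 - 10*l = l*(l - 2)*(l + 1)*(l + 5)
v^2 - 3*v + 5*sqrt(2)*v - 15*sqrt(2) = (v - 3)*(v + 5*sqrt(2))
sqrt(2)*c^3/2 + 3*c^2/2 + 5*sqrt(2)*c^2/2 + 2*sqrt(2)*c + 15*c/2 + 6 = (c + 4)*(c + 3*sqrt(2)/2)*(sqrt(2)*c/2 + sqrt(2)/2)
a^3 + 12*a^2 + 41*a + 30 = (a + 1)*(a + 5)*(a + 6)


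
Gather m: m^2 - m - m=m^2 - 2*m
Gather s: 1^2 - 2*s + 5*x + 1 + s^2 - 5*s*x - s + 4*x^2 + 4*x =s^2 + s*(-5*x - 3) + 4*x^2 + 9*x + 2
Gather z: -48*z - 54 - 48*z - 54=-96*z - 108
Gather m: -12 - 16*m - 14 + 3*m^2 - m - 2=3*m^2 - 17*m - 28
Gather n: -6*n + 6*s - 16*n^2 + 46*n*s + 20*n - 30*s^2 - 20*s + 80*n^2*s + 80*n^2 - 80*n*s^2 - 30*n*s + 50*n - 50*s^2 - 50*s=n^2*(80*s + 64) + n*(-80*s^2 + 16*s + 64) - 80*s^2 - 64*s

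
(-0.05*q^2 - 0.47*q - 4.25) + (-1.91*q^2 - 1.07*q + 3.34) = -1.96*q^2 - 1.54*q - 0.91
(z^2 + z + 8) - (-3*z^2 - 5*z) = 4*z^2 + 6*z + 8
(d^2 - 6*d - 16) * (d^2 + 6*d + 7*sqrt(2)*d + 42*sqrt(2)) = d^4 + 7*sqrt(2)*d^3 - 52*d^2 - 364*sqrt(2)*d - 96*d - 672*sqrt(2)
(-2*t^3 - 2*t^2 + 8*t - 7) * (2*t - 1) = -4*t^4 - 2*t^3 + 18*t^2 - 22*t + 7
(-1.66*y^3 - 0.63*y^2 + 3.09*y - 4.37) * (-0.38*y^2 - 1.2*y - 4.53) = 0.6308*y^5 + 2.2314*y^4 + 7.1016*y^3 + 0.8065*y^2 - 8.7537*y + 19.7961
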